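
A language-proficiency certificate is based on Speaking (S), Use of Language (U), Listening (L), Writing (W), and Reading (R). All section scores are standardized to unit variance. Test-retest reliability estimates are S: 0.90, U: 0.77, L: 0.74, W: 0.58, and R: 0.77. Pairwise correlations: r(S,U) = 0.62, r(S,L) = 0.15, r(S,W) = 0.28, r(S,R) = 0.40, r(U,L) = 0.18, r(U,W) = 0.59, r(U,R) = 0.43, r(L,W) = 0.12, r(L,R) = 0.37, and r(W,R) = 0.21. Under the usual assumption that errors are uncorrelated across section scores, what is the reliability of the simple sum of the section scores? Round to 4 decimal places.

Var(S+U+L+W+R) = 5 + 2·[0.62 + 0.15 + 0.28 + 0.40 + 0.18 + 0.59 + 0.43 + 0.12 + 0.37 + 0.21] = 5 + 6.7 = 11.7.
Under uncorrelated errors the observed covariances equal the true-score covariances, so only the own-variance terms attenuate.
True-score variance = [0.90 + 0.77 + 0.74 + 0.58 + 0.77] + 6.7 = 3.76 + 6.7 = 10.46.
Reliability = 10.46 / 11.7 = 0.8940.

0.8940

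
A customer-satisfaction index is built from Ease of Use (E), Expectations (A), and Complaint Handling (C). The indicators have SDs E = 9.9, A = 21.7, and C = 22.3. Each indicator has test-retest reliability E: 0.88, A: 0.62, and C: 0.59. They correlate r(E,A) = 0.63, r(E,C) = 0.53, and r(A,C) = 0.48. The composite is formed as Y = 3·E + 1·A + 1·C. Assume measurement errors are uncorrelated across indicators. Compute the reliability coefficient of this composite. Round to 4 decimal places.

Var(Y) = 3²·9.9² + 21.7² + 22.3² + 2·[3·9.9·21.7·0.63 + 3·9.9·22.3·0.53 + 21.7·22.3·0.48] = 1850.27 + 1978.66 = 3828.93.
Under uncorrelated errors the observed covariances equal the true-score covariances, so only the own-variance terms attenuate.
True-score variance = [3²·9.9²·0.88 + 21.7²·0.62 + 22.3²·0.59] + 1978.66 = 1361.59 + 1978.66 = 3340.25.
Reliability = 3340.25 / 3828.93 = 0.8724.

0.8724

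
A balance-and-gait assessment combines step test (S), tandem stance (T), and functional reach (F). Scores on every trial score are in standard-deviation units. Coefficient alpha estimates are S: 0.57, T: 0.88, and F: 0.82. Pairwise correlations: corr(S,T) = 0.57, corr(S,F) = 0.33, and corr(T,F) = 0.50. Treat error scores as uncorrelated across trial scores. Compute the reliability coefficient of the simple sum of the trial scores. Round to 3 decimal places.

Var(S+T+F) = 3 + 2·[0.57 + 0.33 + 0.50] = 3 + 2.8 = 5.8.
Because errors are independent across components, Cov(Tᵢ,Tⱼ) = Cov(Xᵢ,Xⱼ); the off-diagonal part of the true-score variance is the same as above.
True-score variance = [0.57 + 0.88 + 0.82] + 2.8 = 2.27 + 2.8 = 5.07.
Reliability = 5.07 / 5.8 = 0.874.

0.874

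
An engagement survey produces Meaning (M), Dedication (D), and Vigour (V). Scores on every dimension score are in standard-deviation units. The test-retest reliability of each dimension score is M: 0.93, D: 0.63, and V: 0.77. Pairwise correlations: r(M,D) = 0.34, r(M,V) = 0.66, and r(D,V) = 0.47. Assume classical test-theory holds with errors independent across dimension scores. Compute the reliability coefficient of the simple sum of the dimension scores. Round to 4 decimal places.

0.8872

Var(M+D+V) = 3 + 2·[0.34 + 0.66 + 0.47] = 3 + 2.94 = 5.94.
Under uncorrelated errors the observed covariances equal the true-score covariances, so only the own-variance terms attenuate.
True-score variance = [0.93 + 0.63 + 0.77] + 2.94 = 2.33 + 2.94 = 5.27.
Reliability = 5.27 / 5.94 = 0.8872.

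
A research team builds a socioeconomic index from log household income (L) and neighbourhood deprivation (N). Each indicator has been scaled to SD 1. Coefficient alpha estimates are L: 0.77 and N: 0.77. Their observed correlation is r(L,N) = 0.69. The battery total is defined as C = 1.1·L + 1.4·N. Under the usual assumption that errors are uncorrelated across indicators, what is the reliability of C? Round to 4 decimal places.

Var(C) = 1.1² + 1.4² + 2·[1.54·0.69] = 3.17 + 2.1252 = 5.2952.
With uncorrelated errors the cross-covariances are all true-score covariance, so they carry over unchanged; only the diagonal terms shrink to ρᵢσᵢ².
True-score variance = [1.1²·0.77 + 1.4²·0.77] + 2.1252 = 2.4409 + 2.1252 = 4.5661.
Reliability = 4.5661 / 5.2952 = 0.8623.

0.8623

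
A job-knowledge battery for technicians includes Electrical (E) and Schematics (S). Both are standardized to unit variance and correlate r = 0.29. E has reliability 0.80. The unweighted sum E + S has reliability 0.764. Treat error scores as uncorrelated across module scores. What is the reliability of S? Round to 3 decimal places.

Var(E+S) = 2 + 2·0.29 = 2.580.
True-score variance = ρ_E + ρ_S + 2·0.29, so 0.764 = (0.80 + ρ_S + 0.58) / 2.580.
ρ_S = 0.764·2.580 − 0.80 − 0.58 = 0.591.

0.591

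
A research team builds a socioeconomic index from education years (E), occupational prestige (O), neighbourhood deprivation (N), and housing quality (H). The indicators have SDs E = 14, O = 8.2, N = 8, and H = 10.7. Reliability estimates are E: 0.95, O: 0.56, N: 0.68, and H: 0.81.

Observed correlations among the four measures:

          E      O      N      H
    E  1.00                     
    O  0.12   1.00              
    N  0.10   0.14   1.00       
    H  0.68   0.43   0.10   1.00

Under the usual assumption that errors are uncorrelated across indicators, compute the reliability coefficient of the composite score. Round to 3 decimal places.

0.899

Var(E+O+N+H) = 14² + 8.2² + 8² + 10.7² + 2·[14·8.2·0.12 + 14·8·0.10 + 14·10.7·0.68 + 8.2·8·0.14 + 8.2·10.7·0.43 + 8·10.7·0.10] = 441.73 + 364.624 = 806.354.
Because errors are independent across components, Cov(Tᵢ,Tⱼ) = Cov(Xᵢ,Xⱼ); the off-diagonal part of the true-score variance is the same as above.
True-score variance = [14²·0.95 + 8.2²·0.56 + 8²·0.68 + 10.7²·0.81] + 364.624 = 360.111 + 364.624 = 724.736.
Reliability = 724.736 / 806.354 = 0.899.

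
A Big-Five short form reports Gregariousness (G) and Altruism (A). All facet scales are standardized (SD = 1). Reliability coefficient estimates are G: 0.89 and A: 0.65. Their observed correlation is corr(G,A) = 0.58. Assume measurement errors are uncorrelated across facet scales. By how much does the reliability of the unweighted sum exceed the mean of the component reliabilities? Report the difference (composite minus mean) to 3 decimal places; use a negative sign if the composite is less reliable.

Var(sum) = 2 + 1.16 = 3.16; true-score variance = 1.54 + 1.16 = 2.7; composite reliability = 0.8544.
Mean component reliability = 0.7700.
Difference = 0.8544 − 0.7700 = 0.084.

0.084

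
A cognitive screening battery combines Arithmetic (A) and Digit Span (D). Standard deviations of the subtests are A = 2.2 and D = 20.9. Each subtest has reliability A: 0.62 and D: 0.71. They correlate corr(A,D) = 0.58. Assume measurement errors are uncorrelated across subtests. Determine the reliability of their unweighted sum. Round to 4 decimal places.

Var(A+D) = 2.2² + 20.9² + 2·[2.2·20.9·0.58] = 441.65 + 53.3368 = 494.987.
With uncorrelated errors the cross-covariances are all true-score covariance, so they carry over unchanged; only the diagonal terms shrink to ρᵢσᵢ².
True-score variance = [2.2²·0.62 + 20.9²·0.71] + 53.3368 = 313.136 + 53.3368 = 366.473.
Reliability = 366.473 / 494.987 = 0.7404.

0.7404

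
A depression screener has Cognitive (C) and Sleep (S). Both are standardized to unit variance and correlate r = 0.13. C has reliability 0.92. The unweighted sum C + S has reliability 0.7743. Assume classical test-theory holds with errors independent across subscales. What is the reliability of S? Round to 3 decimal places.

Var(C+S) = 2 + 2·0.13 = 2.260.
True-score variance = ρ_C + ρ_S + 2·0.13, so 0.7743 = (0.92 + ρ_S + 0.26) / 2.260.
ρ_S = 0.7743·2.260 − 0.92 − 0.26 = 0.570.

0.570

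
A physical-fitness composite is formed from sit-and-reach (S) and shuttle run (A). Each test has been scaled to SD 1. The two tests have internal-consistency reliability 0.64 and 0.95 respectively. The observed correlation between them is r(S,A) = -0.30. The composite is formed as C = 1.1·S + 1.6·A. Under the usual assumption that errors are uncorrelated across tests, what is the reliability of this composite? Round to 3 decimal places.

0.792

Var(C) = 1.1² + 1.6² + 2·[1.76·(-0.30)] = 3.77 − 1.056 = 2.714.
Under uncorrelated errors the observed covariances equal the true-score covariances, so only the own-variance terms attenuate.
True-score variance = [1.1²·0.64 + 1.6²·0.95] − 1.056 = 3.2064 − 1.056 = 2.1504.
Reliability = 2.1504 / 2.714 = 0.792.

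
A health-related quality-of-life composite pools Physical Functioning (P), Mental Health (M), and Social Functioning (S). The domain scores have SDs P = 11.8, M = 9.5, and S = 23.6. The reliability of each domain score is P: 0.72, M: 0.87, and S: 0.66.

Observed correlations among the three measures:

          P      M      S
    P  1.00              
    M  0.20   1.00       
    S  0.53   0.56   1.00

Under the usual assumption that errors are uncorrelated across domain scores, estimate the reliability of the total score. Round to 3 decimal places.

0.826

Var(P+M+S) = 11.8² + 9.5² + 23.6² + 2·[11.8·9.5·0.20 + 11.8·23.6·0.53 + 9.5·23.6·0.56] = 786.45 + 591.133 = 1377.58.
With uncorrelated errors the cross-covariances are all true-score covariance, so they carry over unchanged; only the diagonal terms shrink to ρᵢσᵢ².
True-score variance = [11.8²·0.72 + 9.5²·0.87 + 23.6²·0.66] + 591.133 = 546.364 + 591.133 = 1137.5.
Reliability = 1137.5 / 1377.58 = 0.826.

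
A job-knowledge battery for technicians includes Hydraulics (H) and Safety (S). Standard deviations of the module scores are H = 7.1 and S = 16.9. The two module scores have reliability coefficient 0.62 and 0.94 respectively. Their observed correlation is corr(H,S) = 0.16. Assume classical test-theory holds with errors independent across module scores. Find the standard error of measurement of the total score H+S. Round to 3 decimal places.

Var(total) = 336.02 + 38.3968 = 374.417.
True-score variance = 299.728 + 38.3968 = 338.124, so reliability = 0.9031.
Error variance = 374.417 − 338.124 = 36.2924; SEM = √36.2924 = 6.024.

6.024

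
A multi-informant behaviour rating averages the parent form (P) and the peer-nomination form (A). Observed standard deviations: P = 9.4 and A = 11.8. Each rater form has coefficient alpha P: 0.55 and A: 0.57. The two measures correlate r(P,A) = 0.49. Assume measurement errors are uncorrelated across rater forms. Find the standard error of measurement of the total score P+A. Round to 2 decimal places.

9.98

Var(total) = 227.6 + 108.702 = 336.302.
True-score variance = 127.965 + 108.702 = 236.666, so reliability = 0.7037.
Error variance = 336.302 − 236.666 = 99.6352; SEM = √99.6352 = 9.98.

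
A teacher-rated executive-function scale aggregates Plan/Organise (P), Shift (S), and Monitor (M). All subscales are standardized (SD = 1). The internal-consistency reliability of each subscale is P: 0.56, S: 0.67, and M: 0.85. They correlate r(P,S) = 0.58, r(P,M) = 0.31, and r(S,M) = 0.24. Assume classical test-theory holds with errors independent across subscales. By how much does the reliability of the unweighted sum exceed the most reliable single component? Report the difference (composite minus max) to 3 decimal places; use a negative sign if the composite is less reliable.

Var(sum) = 3 + 2.26 = 5.26; true-score variance = 2.08 + 2.26 = 4.34; composite reliability = 0.8251.
Max component reliability = 0.8500.
Difference = 0.8251 − 0.8500 = -0.025.

-0.025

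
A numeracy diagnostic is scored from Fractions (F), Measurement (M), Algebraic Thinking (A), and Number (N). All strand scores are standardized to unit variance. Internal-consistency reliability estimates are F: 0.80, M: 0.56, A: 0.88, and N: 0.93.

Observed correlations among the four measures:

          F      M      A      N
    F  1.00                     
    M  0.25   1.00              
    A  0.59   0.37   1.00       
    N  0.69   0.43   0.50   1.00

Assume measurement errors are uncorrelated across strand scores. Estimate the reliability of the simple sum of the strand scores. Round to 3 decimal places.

0.914

Var(F+M+A+N) = 4 + 2·[0.25 + 0.59 + 0.69 + 0.37 + 0.43 + 0.50] = 4 + 5.66 = 9.66.
With uncorrelated errors the cross-covariances are all true-score covariance, so they carry over unchanged; only the diagonal terms shrink to ρᵢσᵢ².
True-score variance = [0.80 + 0.56 + 0.88 + 0.93] + 5.66 = 3.17 + 5.66 = 8.83.
Reliability = 8.83 / 9.66 = 0.914.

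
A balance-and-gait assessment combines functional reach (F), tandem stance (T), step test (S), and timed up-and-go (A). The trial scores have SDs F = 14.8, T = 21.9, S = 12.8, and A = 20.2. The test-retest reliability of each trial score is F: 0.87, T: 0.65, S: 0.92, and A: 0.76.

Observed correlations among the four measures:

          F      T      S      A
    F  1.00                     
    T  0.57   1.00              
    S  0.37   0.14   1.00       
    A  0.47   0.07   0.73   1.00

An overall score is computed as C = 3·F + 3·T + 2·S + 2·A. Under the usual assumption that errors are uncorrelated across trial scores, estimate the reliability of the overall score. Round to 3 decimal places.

Var(C) = 3²·14.8² + 3²·21.9² + 2²·12.8² + 2²·20.2² + 2·[9·14.8·21.9·0.57 + 6·14.8·12.8·0.37 + 6·14.8·20.2·0.47 + 6·21.9·12.8·0.14 + 6·21.9·20.2·0.07 + 4·12.8·20.2·0.73] = 8575.37 + 8205.25 = 16780.6.
With uncorrelated errors the cross-covariances are all true-score covariance, so they carry over unchanged; only the diagonal terms shrink to ρᵢσᵢ².
True-score variance = [3²·14.8²·0.87 + 3²·21.9²·0.65 + 2²·12.8²·0.92 + 2²·20.2²·0.76] + 8205.25 = 6364.17 + 8205.25 = 14569.4.
Reliability = 14569.4 / 16780.6 = 0.868.

0.868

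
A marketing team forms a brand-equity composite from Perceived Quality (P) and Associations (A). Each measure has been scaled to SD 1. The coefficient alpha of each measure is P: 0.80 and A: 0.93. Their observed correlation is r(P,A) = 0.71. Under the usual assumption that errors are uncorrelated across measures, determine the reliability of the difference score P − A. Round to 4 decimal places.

0.5345

Var(P−A) = 1 + 1 − 2·0.71 = 2 − 1.42 = 0.58.
With uncorrelated errors the cross-covariances are all true-score covariance, so they carry over unchanged; only the diagonal terms shrink to ρᵢσᵢ².
True-score variance = [0.80 + 0.93] − 1.42 = 1.73 − 1.42 = 0.31.
Reliability = 0.31 / 0.58 = 0.5345.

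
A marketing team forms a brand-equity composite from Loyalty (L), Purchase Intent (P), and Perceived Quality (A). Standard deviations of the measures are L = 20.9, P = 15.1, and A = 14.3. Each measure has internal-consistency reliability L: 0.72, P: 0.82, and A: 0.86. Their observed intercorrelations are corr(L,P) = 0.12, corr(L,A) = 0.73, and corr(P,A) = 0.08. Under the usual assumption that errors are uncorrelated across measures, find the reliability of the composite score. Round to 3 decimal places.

Var(L+P+A) = 20.9² + 15.1² + 14.3² + 2·[20.9·15.1·0.12 + 20.9·14.3·0.73 + 15.1·14.3·0.08] = 869.31 + 546.641 = 1415.95.
Because errors are independent across components, Cov(Tᵢ,Tⱼ) = Cov(Xᵢ,Xⱼ); the off-diagonal part of the true-score variance is the same as above.
True-score variance = [20.9²·0.72 + 15.1²·0.82 + 14.3²·0.86] + 546.641 = 677.333 + 546.641 = 1223.97.
Reliability = 1223.97 / 1415.95 = 0.864.

0.864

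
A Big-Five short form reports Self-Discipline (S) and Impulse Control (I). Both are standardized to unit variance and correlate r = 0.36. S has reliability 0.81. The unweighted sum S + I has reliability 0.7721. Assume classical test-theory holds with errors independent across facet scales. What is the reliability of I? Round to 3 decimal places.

Var(S+I) = 2 + 2·0.36 = 2.720.
True-score variance = ρ_S + ρ_I + 2·0.36, so 0.7721 = (0.81 + ρ_I + 0.72) / 2.720.
ρ_I = 0.7721·2.720 − 0.81 − 0.72 = 0.570.

0.570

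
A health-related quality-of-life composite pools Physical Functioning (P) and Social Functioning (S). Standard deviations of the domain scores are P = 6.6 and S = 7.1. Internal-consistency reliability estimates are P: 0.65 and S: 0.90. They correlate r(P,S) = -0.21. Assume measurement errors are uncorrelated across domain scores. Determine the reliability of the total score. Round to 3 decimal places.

Var(P+S) = 6.6² + 7.1² + 2·[6.6·7.1·(-0.21)] = 93.97 − 19.6812 = 74.2888.
Because errors are independent across components, Cov(Tᵢ,Tⱼ) = Cov(Xᵢ,Xⱼ); the off-diagonal part of the true-score variance is the same as above.
True-score variance = [6.6²·0.65 + 7.1²·0.90] − 19.6812 = 73.683 − 19.6812 = 54.0018.
Reliability = 54.0018 / 74.2888 = 0.727.

0.727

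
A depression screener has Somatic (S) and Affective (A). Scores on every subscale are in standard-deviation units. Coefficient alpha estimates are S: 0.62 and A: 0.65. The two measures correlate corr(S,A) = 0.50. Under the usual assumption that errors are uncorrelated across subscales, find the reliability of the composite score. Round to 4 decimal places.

0.7567

Var(S+A) = 2 + 2·[0.50] = 2 + 1 = 3.
With uncorrelated errors the cross-covariances are all true-score covariance, so they carry over unchanged; only the diagonal terms shrink to ρᵢσᵢ².
True-score variance = [0.62 + 0.65] + 1 = 1.27 + 1 = 2.27.
Reliability = 2.27 / 3 = 0.7567.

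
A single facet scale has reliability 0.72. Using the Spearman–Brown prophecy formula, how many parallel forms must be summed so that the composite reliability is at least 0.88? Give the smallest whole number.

3

k ≥ ρ*(1−ρ₁)/(ρ₁(1−ρ*)) = 0.88·0.28 / (0.72·0.12) = 2.852.
Smallest integer k = 3.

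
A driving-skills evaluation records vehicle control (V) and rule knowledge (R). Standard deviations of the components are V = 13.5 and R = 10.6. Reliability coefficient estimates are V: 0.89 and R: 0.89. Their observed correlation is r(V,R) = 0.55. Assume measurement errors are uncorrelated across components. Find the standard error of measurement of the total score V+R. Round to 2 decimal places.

Var(total) = 294.61 + 157.41 = 452.02.
True-score variance = 262.203 + 157.41 = 419.613, so reliability = 0.9283.
Error variance = 452.02 − 419.613 = 32.4071; SEM = √32.4071 = 5.69.

5.69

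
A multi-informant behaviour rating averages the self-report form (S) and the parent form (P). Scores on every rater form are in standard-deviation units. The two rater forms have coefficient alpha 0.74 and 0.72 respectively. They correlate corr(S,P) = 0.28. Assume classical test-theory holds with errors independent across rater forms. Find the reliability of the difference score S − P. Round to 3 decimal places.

Var(S−P) = 1 + 1 − 2·0.28 = 2 − 0.56 = 1.44.
Because errors are independent across components, Cov(Tᵢ,Tⱼ) = Cov(Xᵢ,Xⱼ); the off-diagonal part of the true-score variance is the same as above.
True-score variance = [0.74 + 0.72] − 0.56 = 1.46 − 0.56 = 0.9.
Reliability = 0.9 / 1.44 = 0.625.

0.625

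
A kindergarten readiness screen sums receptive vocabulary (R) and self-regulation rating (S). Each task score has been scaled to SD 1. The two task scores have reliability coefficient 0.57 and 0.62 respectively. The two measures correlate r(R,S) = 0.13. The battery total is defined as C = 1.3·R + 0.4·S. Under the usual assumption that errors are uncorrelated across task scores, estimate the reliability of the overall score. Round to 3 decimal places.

Var(C) = 1.3² + 0.4² + 2·[0.52·0.13] = 1.85 + 0.1352 = 1.9852.
Because errors are independent across components, Cov(Tᵢ,Tⱼ) = Cov(Xᵢ,Xⱼ); the off-diagonal part of the true-score variance is the same as above.
True-score variance = [1.3²·0.57 + 0.4²·0.62] + 0.1352 = 1.0625 + 0.1352 = 1.1977.
Reliability = 1.1977 / 1.9852 = 0.603.

0.603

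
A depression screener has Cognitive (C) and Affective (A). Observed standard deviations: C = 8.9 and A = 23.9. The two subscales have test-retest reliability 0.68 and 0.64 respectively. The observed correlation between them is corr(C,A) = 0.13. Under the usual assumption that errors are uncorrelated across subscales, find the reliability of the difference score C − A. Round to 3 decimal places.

Var(C−A) = 8.9² + 23.9² − 2·8.9·23.9·0.13 = 650.42 − 55.3046 = 595.115.
With uncorrelated errors the cross-covariances are all true-score covariance, so they carry over unchanged; only the diagonal terms shrink to ρᵢσᵢ².
True-score variance = [8.9²·0.68 + 23.9²·0.64] − 55.3046 = 419.437 − 55.3046 = 364.133.
Reliability = 364.133 / 595.115 = 0.612.

0.612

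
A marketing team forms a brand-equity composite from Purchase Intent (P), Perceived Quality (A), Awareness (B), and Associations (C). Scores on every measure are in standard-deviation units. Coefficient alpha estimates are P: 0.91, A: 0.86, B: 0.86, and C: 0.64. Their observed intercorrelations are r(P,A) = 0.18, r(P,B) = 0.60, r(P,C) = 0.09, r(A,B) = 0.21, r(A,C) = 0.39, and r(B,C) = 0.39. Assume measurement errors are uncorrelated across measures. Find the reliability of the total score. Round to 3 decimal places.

0.905

Var(P+A+B+C) = 4 + 2·[0.18 + 0.60 + 0.09 + 0.21 + 0.39 + 0.39] = 4 + 3.72 = 7.72.
Because errors are independent across components, Cov(Tᵢ,Tⱼ) = Cov(Xᵢ,Xⱼ); the off-diagonal part of the true-score variance is the same as above.
True-score variance = [0.91 + 0.86 + 0.86 + 0.64] + 3.72 = 3.27 + 3.72 = 6.99.
Reliability = 6.99 / 7.72 = 0.905.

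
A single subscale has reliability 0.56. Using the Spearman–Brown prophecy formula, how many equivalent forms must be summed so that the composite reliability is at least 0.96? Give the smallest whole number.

k ≥ ρ*(1−ρ₁)/(ρ₁(1−ρ*)) = 0.96·0.44 / (0.56·0.04) = 18.857.
Smallest integer k = 19.

19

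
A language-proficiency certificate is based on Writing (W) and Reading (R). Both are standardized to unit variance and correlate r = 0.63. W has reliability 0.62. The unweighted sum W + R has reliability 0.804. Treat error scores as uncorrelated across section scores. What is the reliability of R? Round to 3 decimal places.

0.741

Var(W+R) = 2 + 2·0.63 = 3.260.
True-score variance = ρ_W + ρ_R + 2·0.63, so 0.804 = (0.62 + ρ_R + 1.26) / 3.260.
ρ_R = 0.804·3.260 − 0.62 − 1.26 = 0.741.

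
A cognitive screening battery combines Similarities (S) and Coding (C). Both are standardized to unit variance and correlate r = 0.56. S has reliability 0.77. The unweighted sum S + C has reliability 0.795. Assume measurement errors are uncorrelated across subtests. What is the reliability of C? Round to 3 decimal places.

Var(S+C) = 2 + 2·0.56 = 3.120.
True-score variance = ρ_S + ρ_C + 2·0.56, so 0.795 = (0.77 + ρ_C + 1.12) / 3.120.
ρ_C = 0.795·3.120 − 0.77 − 1.12 = 0.590.

0.590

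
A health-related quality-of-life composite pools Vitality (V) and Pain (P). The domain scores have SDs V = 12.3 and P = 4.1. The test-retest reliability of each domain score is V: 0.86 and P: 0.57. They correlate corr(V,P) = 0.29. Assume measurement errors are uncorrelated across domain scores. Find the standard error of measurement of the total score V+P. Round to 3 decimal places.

Var(total) = 168.1 + 29.2494 = 197.349.
True-score variance = 139.691 + 29.2494 = 168.941, so reliability = 0.8560.
Error variance = 197.349 − 168.941 = 28.4089; SEM = √28.4089 = 5.330.

5.330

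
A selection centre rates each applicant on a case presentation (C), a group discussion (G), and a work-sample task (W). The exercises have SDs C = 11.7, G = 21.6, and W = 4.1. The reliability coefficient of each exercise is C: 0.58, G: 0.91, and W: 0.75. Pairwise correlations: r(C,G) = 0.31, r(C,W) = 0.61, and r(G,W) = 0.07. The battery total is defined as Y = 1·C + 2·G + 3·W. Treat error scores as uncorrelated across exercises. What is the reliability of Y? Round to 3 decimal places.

Var(Y) = 11.7² + 2²·21.6² + 3²·4.1² + 2·[2·11.7·21.6·0.31 + 3·11.7·4.1·0.61 + 6·21.6·4.1·0.07] = 2154.42 + 563.333 = 2717.75.
Under uncorrelated errors the observed covariances equal the true-score covariances, so only the own-variance terms attenuate.
True-score variance = [11.7²·0.58 + 2²·21.6²·0.91 + 3²·4.1²·0.75] + 563.333 = 1891.14 + 563.333 = 2454.48.
Reliability = 2454.48 / 2717.75 = 0.903.

0.903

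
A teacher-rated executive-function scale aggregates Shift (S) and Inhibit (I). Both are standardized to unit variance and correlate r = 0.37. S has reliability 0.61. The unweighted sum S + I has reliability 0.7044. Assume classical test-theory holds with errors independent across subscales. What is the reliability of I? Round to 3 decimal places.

0.580

Var(S+I) = 2 + 2·0.37 = 2.740.
True-score variance = ρ_S + ρ_I + 2·0.37, so 0.7044 = (0.61 + ρ_I + 0.74) / 2.740.
ρ_I = 0.7044·2.740 − 0.61 − 0.74 = 0.580.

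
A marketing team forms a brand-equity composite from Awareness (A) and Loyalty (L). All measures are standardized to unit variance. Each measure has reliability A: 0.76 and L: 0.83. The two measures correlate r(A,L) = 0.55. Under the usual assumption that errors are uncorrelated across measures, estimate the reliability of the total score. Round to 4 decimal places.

0.8677

Var(A+L) = 2 + 2·[0.55] = 2 + 1.1 = 3.1.
Under uncorrelated errors the observed covariances equal the true-score covariances, so only the own-variance terms attenuate.
True-score variance = [0.76 + 0.83] + 1.1 = 1.59 + 1.1 = 2.69.
Reliability = 2.69 / 3.1 = 0.8677.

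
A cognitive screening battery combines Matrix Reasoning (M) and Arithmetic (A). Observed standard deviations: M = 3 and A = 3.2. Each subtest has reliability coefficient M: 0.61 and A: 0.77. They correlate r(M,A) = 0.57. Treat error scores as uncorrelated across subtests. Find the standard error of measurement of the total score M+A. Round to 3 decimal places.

Var(total) = 19.24 + 10.944 = 30.184.
True-score variance = 13.3748 + 10.944 = 24.3188, so reliability = 0.8057.
Error variance = 30.184 − 24.3188 = 5.8652; SEM = √5.8652 = 2.422.

2.422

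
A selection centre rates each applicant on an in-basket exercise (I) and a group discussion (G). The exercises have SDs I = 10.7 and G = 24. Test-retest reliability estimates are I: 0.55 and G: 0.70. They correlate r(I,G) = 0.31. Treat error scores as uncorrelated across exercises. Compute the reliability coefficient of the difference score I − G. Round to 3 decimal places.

0.578

Var(I−G) = 10.7² + 24² − 2·10.7·24·0.31 = 690.49 − 159.216 = 531.274.
With uncorrelated errors the cross-covariances are all true-score covariance, so they carry over unchanged; only the diagonal terms shrink to ρᵢσᵢ².
True-score variance = [10.7²·0.55 + 24²·0.70] − 159.216 = 466.169 − 159.216 = 306.953.
Reliability = 306.953 / 531.274 = 0.578.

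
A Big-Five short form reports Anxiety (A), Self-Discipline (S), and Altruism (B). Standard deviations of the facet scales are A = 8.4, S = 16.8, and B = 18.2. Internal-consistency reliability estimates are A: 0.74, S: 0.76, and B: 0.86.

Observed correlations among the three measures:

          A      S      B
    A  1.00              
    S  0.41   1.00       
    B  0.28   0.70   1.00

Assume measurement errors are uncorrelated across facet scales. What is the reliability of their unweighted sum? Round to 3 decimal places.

Var(A+S+B) = 8.4² + 16.8² + 18.2² + 2·[8.4·16.8·0.41 + 8.4·18.2·0.28 + 16.8·18.2·0.70] = 684.04 + 629.395 = 1313.44.
Because errors are independent across components, Cov(Tᵢ,Tⱼ) = Cov(Xᵢ,Xⱼ); the off-diagonal part of the true-score variance is the same as above.
True-score variance = [8.4²·0.74 + 16.8²·0.76 + 18.2²·0.86] + 629.395 = 551.583 + 629.395 = 1180.98.
Reliability = 1180.98 / 1313.44 = 0.899.

0.899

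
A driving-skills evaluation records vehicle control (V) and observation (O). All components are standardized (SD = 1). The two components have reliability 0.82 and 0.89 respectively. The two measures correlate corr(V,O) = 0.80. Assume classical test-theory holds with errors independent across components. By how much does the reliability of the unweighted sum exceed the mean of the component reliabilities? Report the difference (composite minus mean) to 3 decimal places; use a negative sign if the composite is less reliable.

0.064

Var(sum) = 2 + 1.6 = 3.6; true-score variance = 1.71 + 1.6 = 3.31; composite reliability = 0.9194.
Mean component reliability = 0.8550.
Difference = 0.9194 − 0.8550 = 0.064.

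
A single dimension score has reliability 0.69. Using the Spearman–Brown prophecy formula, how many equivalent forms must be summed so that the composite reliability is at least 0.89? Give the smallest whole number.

k ≥ ρ*(1−ρ₁)/(ρ₁(1−ρ*)) = 0.89·0.31 / (0.69·0.11) = 3.635.
Smallest integer k = 4.

4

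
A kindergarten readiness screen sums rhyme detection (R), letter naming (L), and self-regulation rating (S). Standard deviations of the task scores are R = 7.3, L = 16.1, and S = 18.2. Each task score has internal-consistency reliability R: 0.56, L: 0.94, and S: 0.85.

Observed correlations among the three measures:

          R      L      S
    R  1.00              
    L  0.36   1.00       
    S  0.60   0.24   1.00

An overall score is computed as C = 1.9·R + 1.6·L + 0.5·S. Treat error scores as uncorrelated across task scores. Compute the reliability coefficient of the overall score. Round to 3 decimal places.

0.906

Var(C) = 1.9²·7.3² + 1.6²·16.1² + 0.5²·18.2² + 2·[3.04·7.3·16.1·0.36 + 0.95·7.3·18.2·0.60 + 0.8·16.1·18.2·0.24] = 938.765 + 521.23 = 1459.99.
With uncorrelated errors the cross-covariances are all true-score covariance, so they carry over unchanged; only the diagonal terms shrink to ρᵢσᵢ².
True-score variance = [1.9²·7.3²·0.56 + 1.6²·16.1²·0.94 + 0.5²·18.2²·0.85] + 521.23 = 801.883 + 521.23 = 1323.11.
Reliability = 1323.11 / 1459.99 = 0.906.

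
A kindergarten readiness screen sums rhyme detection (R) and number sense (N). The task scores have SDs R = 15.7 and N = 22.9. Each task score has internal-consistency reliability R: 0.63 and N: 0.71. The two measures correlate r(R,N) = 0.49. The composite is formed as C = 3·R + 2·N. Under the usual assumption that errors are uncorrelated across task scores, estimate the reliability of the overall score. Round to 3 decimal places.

0.778

Var(C) = 3²·15.7² + 2²·22.9² + 2·[6·15.7·22.9·0.49] = 4316.05 + 2114.04 = 6430.09.
Because errors are independent across components, Cov(Tᵢ,Tⱼ) = Cov(Xᵢ,Xⱼ); the off-diagonal part of the true-score variance is the same as above.
True-score variance = [3²·15.7²·0.63 + 2²·22.9²·0.71] + 2114.04 = 2886.92 + 2114.04 = 5000.96.
Reliability = 5000.96 / 6430.09 = 0.778.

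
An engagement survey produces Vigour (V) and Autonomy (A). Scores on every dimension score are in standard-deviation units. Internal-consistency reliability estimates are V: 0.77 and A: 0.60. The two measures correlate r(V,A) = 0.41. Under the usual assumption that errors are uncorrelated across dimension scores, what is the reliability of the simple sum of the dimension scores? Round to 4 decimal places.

0.7766

Var(V+A) = 2 + 2·[0.41] = 2 + 0.82 = 2.82.
With uncorrelated errors the cross-covariances are all true-score covariance, so they carry over unchanged; only the diagonal terms shrink to ρᵢσᵢ².
True-score variance = [0.77 + 0.60] + 0.82 = 1.37 + 0.82 = 2.19.
Reliability = 2.19 / 2.82 = 0.7766.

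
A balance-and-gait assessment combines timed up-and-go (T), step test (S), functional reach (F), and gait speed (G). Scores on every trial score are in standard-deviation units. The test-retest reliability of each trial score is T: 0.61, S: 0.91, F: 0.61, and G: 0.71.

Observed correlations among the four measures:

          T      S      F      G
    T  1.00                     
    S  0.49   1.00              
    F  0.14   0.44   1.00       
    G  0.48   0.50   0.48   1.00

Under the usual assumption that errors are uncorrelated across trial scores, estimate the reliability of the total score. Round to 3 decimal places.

0.872

Var(T+S+F+G) = 4 + 2·[0.49 + 0.14 + 0.48 + 0.44 + 0.50 + 0.48] = 4 + 5.06 = 9.06.
Because errors are independent across components, Cov(Tᵢ,Tⱼ) = Cov(Xᵢ,Xⱼ); the off-diagonal part of the true-score variance is the same as above.
True-score variance = [0.61 + 0.91 + 0.61 + 0.71] + 5.06 = 2.84 + 5.06 = 7.9.
Reliability = 7.9 / 9.06 = 0.872.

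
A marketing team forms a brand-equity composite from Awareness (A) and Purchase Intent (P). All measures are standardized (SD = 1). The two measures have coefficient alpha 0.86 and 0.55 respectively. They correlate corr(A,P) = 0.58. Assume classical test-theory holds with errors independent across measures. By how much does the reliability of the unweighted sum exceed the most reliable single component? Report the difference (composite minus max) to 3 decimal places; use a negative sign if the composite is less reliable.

-0.047

Var(sum) = 2 + 1.16 = 3.16; true-score variance = 1.41 + 1.16 = 2.57; composite reliability = 0.8133.
Max component reliability = 0.8600.
Difference = 0.8133 − 0.8600 = -0.047.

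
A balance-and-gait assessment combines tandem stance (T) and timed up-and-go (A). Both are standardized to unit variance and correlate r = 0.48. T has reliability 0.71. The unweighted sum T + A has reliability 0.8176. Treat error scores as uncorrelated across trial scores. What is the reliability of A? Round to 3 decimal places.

Var(T+A) = 2 + 2·0.48 = 2.960.
True-score variance = ρ_T + ρ_A + 2·0.48, so 0.8176 = (0.71 + ρ_A + 0.96) / 2.960.
ρ_A = 0.8176·2.960 − 0.71 − 0.96 = 0.750.

0.750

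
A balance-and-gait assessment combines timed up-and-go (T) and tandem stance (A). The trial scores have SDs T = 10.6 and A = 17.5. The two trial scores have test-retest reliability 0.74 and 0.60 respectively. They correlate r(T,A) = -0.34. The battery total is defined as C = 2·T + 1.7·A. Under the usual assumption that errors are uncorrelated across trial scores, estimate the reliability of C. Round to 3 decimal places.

0.480

Var(C) = 2²·10.6² + 1.7²·17.5² + 2·[3.4·10.6·17.5·(-0.34)] = 1334.5 − 428.876 = 905.626.
Under uncorrelated errors the observed covariances equal the true-score covariances, so only the own-variance terms attenuate.
True-score variance = [2²·10.6²·0.74 + 1.7²·17.5²·0.60] − 428.876 = 863.623 − 428.876 = 434.747.
Reliability = 434.747 / 905.626 = 0.480.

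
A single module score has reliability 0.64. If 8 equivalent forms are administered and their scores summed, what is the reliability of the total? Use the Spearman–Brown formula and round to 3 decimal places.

ρ_k = kρ / (1 + (k−1)ρ) = 8·0.64 / (1 + 7·0.64) = 5.120 / 5.480 = 0.934.

0.934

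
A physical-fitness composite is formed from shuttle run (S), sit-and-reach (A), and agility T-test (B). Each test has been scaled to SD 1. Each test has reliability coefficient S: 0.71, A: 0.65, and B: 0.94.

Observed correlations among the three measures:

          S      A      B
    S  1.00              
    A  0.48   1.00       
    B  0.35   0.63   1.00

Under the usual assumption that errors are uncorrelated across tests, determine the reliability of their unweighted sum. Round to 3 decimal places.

0.882

Var(S+A+B) = 3 + 2·[0.48 + 0.35 + 0.63] = 3 + 2.92 = 5.92.
With uncorrelated errors the cross-covariances are all true-score covariance, so they carry over unchanged; only the diagonal terms shrink to ρᵢσᵢ².
True-score variance = [0.71 + 0.65 + 0.94] + 2.92 = 2.3 + 2.92 = 5.22.
Reliability = 5.22 / 5.92 = 0.882.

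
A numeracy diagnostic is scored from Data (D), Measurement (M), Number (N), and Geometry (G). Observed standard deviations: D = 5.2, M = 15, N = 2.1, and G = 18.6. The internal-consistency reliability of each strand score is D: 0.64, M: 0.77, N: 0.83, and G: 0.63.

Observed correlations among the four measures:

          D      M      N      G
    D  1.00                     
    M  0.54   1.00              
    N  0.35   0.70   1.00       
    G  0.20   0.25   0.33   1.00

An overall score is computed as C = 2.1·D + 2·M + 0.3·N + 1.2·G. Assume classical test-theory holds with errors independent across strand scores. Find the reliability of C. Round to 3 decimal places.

Var(C) = 2.1²·5.2² + 2²·15² + 0.3²·2.1² + 1.2²·18.6² + 2·[4.2·5.2·15·0.54 + 0.63·5.2·2.1·0.35 + 2.52·5.2·18.6·0.20 + 0.6·15·2.1·0.70 + 2.4·15·18.6·0.25 + 0.36·2.1·18.6·0.33] = 1517.83 + 826.658 = 2344.48.
With uncorrelated errors the cross-covariances are all true-score covariance, so they carry over unchanged; only the diagonal terms shrink to ρᵢσᵢ².
True-score variance = [2.1²·5.2²·0.64 + 2²·15²·0.77 + 0.3²·2.1²·0.83 + 1.2²·18.6²·0.63] + 826.658 = 1083.5 + 826.658 = 1910.16.
Reliability = 1910.16 / 2344.48 = 0.815.

0.815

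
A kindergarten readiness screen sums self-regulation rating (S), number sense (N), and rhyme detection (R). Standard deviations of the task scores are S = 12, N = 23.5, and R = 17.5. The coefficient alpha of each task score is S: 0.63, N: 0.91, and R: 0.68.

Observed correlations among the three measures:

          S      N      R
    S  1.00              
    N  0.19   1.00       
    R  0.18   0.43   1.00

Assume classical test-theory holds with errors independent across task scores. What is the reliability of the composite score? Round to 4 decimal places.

Var(S+N+R) = 12² + 23.5² + 17.5² + 2·[12·23.5·0.19 + 12·17.5·0.18 + 23.5·17.5·0.43] = 1002.5 + 536.435 = 1538.93.
With uncorrelated errors the cross-covariances are all true-score covariance, so they carry over unchanged; only the diagonal terms shrink to ρᵢσᵢ².
True-score variance = [12²·0.63 + 23.5²·0.91 + 17.5²·0.68] + 536.435 = 801.518 + 536.435 = 1337.95.
Reliability = 1337.95 / 1538.93 = 0.8694.

0.8694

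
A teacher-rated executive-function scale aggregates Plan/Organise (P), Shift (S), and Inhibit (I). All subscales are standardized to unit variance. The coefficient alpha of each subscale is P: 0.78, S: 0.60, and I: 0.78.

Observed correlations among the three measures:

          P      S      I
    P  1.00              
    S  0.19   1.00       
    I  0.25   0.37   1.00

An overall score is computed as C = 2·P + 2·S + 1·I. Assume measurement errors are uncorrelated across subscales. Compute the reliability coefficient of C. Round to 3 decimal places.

0.792

Var(C) = 2² + 2² + 1 + 2·[4·0.19 + 2·0.25 + 2·0.37] = 9 + 4 = 13.
With uncorrelated errors the cross-covariances are all true-score covariance, so they carry over unchanged; only the diagonal terms shrink to ρᵢσᵢ².
True-score variance = [2²·0.78 + 2²·0.60 + 0.78] + 4 = 6.3 + 4 = 10.3.
Reliability = 10.3 / 13 = 0.792.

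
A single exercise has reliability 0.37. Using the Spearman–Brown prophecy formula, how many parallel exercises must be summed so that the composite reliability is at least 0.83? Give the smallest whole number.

9

k ≥ ρ*(1−ρ₁)/(ρ₁(1−ρ*)) = 0.83·0.63 / (0.37·0.17) = 8.313.
Smallest integer k = 9.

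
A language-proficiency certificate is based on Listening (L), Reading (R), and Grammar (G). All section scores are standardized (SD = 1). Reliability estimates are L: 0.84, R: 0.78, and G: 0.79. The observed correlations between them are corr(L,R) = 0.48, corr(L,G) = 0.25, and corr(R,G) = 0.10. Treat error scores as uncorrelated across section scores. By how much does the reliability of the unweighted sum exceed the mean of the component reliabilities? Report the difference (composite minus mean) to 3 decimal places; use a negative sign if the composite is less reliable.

Var(sum) = 3 + 1.66 = 4.66; true-score variance = 2.41 + 1.66 = 4.07; composite reliability = 0.8734.
Mean component reliability = 0.8033.
Difference = 0.8734 − 0.8033 = 0.070.

0.070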